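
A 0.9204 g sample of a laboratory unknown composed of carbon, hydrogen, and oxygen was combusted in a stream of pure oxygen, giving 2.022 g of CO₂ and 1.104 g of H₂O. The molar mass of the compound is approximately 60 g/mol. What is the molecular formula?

C3H8O

mol C = 2.022 g CO₂ ÷ 44.009 g/mol = 0.045945 mol
mol H = 2 × 1.104 g H₂O ÷ 18.015 g/mol = 0.12256 mol
mass O = 0.9204 − (0.55185 + 0.12355) = 0.24501 g → mol O = 0.24501 ÷ 15.999 = 0.015314 mol
Divide by the smallest (0.015314 mol): C 3.000, H 8.003, O 1.000
Empirical formula: C3H8O
Empirical-formula mass = 60.10 g/mol; 60 ÷ 60.10 ≈ 1, so the molecular formula is C3H8O.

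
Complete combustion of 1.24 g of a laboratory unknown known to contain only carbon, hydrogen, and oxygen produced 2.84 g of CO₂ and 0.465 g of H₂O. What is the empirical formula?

C5H4O2

mol C = 2.84 g CO₂ ÷ 44.009 g/mol = 0.06453 mol
mol H = 2 × 0.465 g H₂O ÷ 18.015 g/mol = 0.05162 mol
mass O = 1.24 − (0.7751 + 0.05204) = 0.4129 g → mol O = 0.4129 ÷ 15.999 = 0.02581 mol
Divide by the smallest (0.02581 mol): C 2.501, H 2.000, O 1.000
Multiplying each by 2 gives whole numbers: C 5.00, H 4.00, O 2.00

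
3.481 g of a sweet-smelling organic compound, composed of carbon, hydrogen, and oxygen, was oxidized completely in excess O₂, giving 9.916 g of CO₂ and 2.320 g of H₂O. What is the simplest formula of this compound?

mol C = 9.916 g CO₂ ÷ 44.009 g/mol = 0.22532 mol
mol H = 2 × 2.320 g H₂O ÷ 18.015 g/mol = 0.25756 mol
mass O = 3.481 − (2.7063 + 0.25962) = 0.51509 g → mol O = 0.51509 ÷ 15.999 = 0.032195 mol
Divide by the smallest (0.032195 mol): C 6.999, H 8.000, O 1.000

C7H8O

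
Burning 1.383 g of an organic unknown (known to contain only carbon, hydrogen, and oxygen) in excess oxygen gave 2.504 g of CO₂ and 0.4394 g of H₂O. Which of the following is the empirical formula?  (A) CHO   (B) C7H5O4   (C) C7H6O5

(C) C7H6O5

mol C = 2.504 g CO₂ ÷ 44.009 g/mol = 0.056897 mol
mol H = 2 × 0.4394 g H₂O ÷ 18.015 g/mol = 0.048782 mol
mass O = 1.383 − (0.68340 + 0.049172) = 0.65043 g → mol O = 0.65043 ÷ 15.999 = 0.040655 mol
Divide by the smallest (0.040655 mol): C 1.400, H 1.200, O 1.000
Multiplying each by 5 gives whole numbers: C 7.00, H 6.00, O 5.00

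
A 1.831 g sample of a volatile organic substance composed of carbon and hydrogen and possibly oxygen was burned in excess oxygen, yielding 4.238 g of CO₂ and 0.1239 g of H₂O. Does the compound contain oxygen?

mol C = 4.238 g CO₂ ÷ 44.009 g/mol = 0.096298 mol
mol H = 2 × 0.1239 g H₂O ÷ 18.015 g/mol = 0.013755 mol
C and H account for only 1.1705 g of the 1.831 g sample; the remaining 0.66049 g must be oxygen.

yes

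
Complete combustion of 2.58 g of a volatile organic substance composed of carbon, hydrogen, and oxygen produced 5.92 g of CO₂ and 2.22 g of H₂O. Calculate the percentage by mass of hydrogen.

9.6%

mol C = 5.92 g CO₂ ÷ 44.009 g/mol = 0.1345 mol
mol H = 2 × 2.22 g H₂O ÷ 18.015 g/mol = 0.2465 mol
mass O = 2.58 − (1.616 + 0.2484) = 0.7159 g → mol O = 0.7159 ÷ 15.999 = 0.04474 mol
mass % H = 0.2484 g ÷ 2.58 g × 100%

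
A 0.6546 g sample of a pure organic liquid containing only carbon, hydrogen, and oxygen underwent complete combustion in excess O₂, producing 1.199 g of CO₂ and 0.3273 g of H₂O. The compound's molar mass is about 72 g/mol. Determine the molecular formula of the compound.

C3H4O2

mol C = 1.199 g CO₂ ÷ 44.009 g/mol = 0.027244 mol
mol H = 2 × 0.3273 g H₂O ÷ 18.015 g/mol = 0.036336 mol
mass O = 0.6546 − (0.32723 + 0.036627) = 0.29074 g → mol O = 0.29074 ÷ 15.999 = 0.018172 mol
Divide by the smallest (0.018172 mol): C 1.499, H 2.000, O 1.000
Multiplying each by 2 gives whole numbers: C 3.00, H 4.00, O 2.00
Empirical formula: C3H4O2
Empirical-formula mass = 72.06 g/mol; 72 ÷ 72.06 ≈ 1, so the molecular formula is C3H4O2.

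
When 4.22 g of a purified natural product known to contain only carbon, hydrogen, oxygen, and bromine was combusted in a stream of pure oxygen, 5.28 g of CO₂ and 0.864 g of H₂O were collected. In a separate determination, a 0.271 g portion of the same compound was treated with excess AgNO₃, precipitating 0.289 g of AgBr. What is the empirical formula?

mol C = 5.28 g CO₂ ÷ 44.009 g/mol = 0.1200 mol
mol H = 2 × 0.864 g H₂O ÷ 18.015 g/mol = 0.09592 mol
From the AgBr data: mol Br per gram of compound = (0.289 ÷ 187.772) ÷ 0.271 = 0.005679 mol/g, so in the 4.22 g combustion sample mol Br = 0.02397 mol
mass O = 4.22 − (1.441 + 0.09669 + 1.915) = 0.7672 g → mol O = 0.7672 ÷ 15.999 = 0.04796 mol
Divide by the smallest (0.02397 mol): C 5.006, H 4.002, Br 1.000, O 2.001

C5H4BrO2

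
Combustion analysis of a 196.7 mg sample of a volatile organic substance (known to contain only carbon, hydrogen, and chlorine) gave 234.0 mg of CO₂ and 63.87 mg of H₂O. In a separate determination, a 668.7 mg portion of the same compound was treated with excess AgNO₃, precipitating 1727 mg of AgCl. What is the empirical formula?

mol C = 0.2340 g CO₂ ÷ 44.009 g/mol = 0.0053171 mol
mol H = 2 × 0.06387 g H₂O ÷ 18.015 g/mol = 0.0070908 mol
From the AgCl data: mol Cl per gram of compound = (1.727 ÷ 143.318) ÷ 0.6687 = 0.018020 mol/g, so in the 0.1967 g combustion sample mol Cl = 0.0035446 mol
Divide by the smallest (0.0035446 mol): C 1.500, H 2.000, Cl 1.000
Multiplying each by 2 gives whole numbers: C 3.00, H 4.00, Cl 2.00

C3H4Cl2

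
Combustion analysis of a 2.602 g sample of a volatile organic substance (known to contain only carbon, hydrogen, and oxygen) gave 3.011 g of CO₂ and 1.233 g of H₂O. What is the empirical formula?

mol C = 3.011 g CO₂ ÷ 44.009 g/mol = 0.068418 mol
mol H = 2 × 1.233 g H₂O ÷ 18.015 g/mol = 0.13689 mol
mass O = 2.602 − (0.82177 + 0.13798) = 1.6423 g → mol O = 1.6423 ÷ 15.999 = 0.10265 mol
Divide by the smallest (0.068418 mol): C 1.000, H 2.001, O 1.500
Multiplying each by 2 gives whole numbers: C 2.00, H 4.00, O 3.00

C2H4O3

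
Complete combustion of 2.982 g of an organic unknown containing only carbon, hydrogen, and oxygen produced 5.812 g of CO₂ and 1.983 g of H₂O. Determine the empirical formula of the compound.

mol C = 5.812 g CO₂ ÷ 44.009 g/mol = 0.13206 mol
mol H = 2 × 1.983 g H₂O ÷ 18.015 g/mol = 0.22015 mol
mass O = 2.982 − (1.5862 + 0.22191) = 1.1739 g → mol O = 1.1739 ÷ 15.999 = 0.073371 mol
Divide by the smallest (0.073371 mol): C 1.800, H 3.000, O 1.000
Multiplying each by 5 gives whole numbers: C 9.00, H 15.00, O 5.00

C9H15O5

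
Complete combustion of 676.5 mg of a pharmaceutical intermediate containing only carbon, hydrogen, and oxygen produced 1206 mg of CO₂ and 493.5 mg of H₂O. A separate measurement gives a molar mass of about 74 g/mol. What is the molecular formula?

mol C = 1.206 g CO₂ ÷ 44.009 g/mol = 0.027403 mol
mol H = 2 × 0.4935 g H₂O ÷ 18.015 g/mol = 0.054788 mol
mass O = 0.6765 − (0.32914 + 0.055226) = 0.29213 g → mol O = 0.29213 ÷ 15.999 = 0.018259 mol
Divide by the smallest (0.018259 mol): C 1.501, H 3.001, O 1.000
Multiplying each by 2 gives whole numbers: C 3.00, H 6.00, O 2.00
Empirical formula: C3H6O2
Empirical-formula mass = 74.08 g/mol; 74 ÷ 74.08 ≈ 1, so the molecular formula is C3H6O2.

C3H6O2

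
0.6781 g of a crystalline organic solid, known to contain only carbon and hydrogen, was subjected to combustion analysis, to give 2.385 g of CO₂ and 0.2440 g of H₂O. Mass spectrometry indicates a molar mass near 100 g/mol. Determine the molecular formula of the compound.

mol C = 2.385 g CO₂ ÷ 44.009 g/mol = 0.054193 mol
mol H = 2 × 0.2440 g H₂O ÷ 18.015 g/mol = 0.027089 mol
Divide by the smallest (0.027089 mol): C 2.001, H 1.000
Empirical formula: C2H
Empirical-formula mass = 25.03 g/mol; 100 ÷ 25.03 ≈ 4, so the molecular formula is C8H4.

C8H4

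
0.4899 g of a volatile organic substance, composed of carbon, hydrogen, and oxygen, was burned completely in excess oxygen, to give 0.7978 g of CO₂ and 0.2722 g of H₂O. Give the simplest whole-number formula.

mol C = 0.7978 g CO₂ ÷ 44.009 g/mol = 0.018128 mol
mol H = 2 × 0.2722 g H₂O ÷ 18.015 g/mol = 0.030219 mol
mass O = 0.4899 − (0.21774 + 0.030461) = 0.24170 g → mol O = 0.24170 ÷ 15.999 = 0.015107 mol
Divide by the smallest (0.015107 mol): C 1.200, H 2.000, O 1.000
Multiplying each by 5 gives whole numbers: C 6.00, H 10.00, O 5.00

C6H10O5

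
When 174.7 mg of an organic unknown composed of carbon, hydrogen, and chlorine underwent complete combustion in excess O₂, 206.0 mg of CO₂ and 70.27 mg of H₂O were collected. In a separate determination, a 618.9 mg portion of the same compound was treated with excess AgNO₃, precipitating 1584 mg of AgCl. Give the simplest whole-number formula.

mol C = 0.2060 g CO₂ ÷ 44.009 g/mol = 0.0046809 mol
mol H = 2 × 0.07027 g H₂O ÷ 18.015 g/mol = 0.0078013 mol
From the AgCl data: mol Cl per gram of compound = (1.584 ÷ 143.318) ÷ 0.6189 = 0.017858 mol/g, so in the 0.1747 g combustion sample mol Cl = 0.0031198 mol
Divide by the smallest (0.0031198 mol): C 1.500, H 2.501, Cl 1.000
Multiplying each by 2 gives whole numbers: C 3.00, H 5.00, Cl 2.00

C3H5Cl2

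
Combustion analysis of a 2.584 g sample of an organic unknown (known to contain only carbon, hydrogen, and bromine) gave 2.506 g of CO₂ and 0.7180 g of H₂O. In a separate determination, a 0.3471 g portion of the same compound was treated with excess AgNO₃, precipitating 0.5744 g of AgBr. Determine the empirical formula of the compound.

mol C = 2.506 g CO₂ ÷ 44.009 g/mol = 0.056943 mol
mol H = 2 × 0.7180 g H₂O ÷ 18.015 g/mol = 0.079711 mol
From the AgBr data: mol Br per gram of compound = (0.5744 ÷ 187.772) ÷ 0.3471 = 0.0088131 mol/g, so in the 2.584 g combustion sample mol Br = 0.022773 mol
Divide by the smallest (0.022773 mol): C 2.500, H 3.500, Br 1.000
Multiplying each by 2 gives whole numbers: C 5.00, H 7.00, Br 2.00

C5H7Br2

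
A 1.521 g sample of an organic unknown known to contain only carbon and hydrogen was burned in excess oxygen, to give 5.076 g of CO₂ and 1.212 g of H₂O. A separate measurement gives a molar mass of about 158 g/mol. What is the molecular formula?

C12H14

mol C = 5.076 g CO₂ ÷ 44.009 g/mol = 0.11534 mol
mol H = 2 × 1.212 g H₂O ÷ 18.015 g/mol = 0.13455 mol
Divide by the smallest (0.11534 mol): C 1.000, H 1.167
Multiplying each by 6 gives whole numbers: C 6.00, H 7.00
Empirical formula: C6H7
Empirical-formula mass = 79.12 g/mol; 158 ÷ 79.12 ≈ 2, so the molecular formula is C12H14.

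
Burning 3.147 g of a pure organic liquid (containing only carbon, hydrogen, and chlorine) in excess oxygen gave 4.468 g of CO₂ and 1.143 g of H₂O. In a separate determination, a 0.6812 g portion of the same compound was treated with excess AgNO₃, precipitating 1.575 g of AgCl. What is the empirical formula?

C4H5Cl2

mol C = 4.468 g CO₂ ÷ 44.009 g/mol = 0.10152 mol
mol H = 2 × 1.143 g H₂O ÷ 18.015 g/mol = 0.12689 mol
From the AgCl data: mol Cl per gram of compound = (1.575 ÷ 143.318) ÷ 0.6812 = 0.016133 mol/g, so in the 3.147 g combustion sample mol Cl = 0.050769 mol
Divide by the smallest (0.050769 mol): C 2.000, H 2.499, Cl 1.000
Multiplying each by 2 gives whole numbers: C 4.00, H 5.00, Cl 2.00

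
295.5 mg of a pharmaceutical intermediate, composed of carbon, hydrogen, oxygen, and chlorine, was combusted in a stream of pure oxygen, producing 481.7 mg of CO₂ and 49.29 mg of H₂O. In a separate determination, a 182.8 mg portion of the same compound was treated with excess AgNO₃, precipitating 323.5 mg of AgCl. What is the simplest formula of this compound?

C6H3Cl2O

mol C = 0.4817 g CO₂ ÷ 44.009 g/mol = 0.010945 mol
mol H = 2 × 0.04929 g H₂O ÷ 18.015 g/mol = 0.0054721 mol
From the AgCl data: mol Cl per gram of compound = (0.3235 ÷ 143.318) ÷ 0.1828 = 0.012348 mol/g, so in the 0.2955 g combustion sample mol Cl = 0.0036488 mol
mass O = 0.2955 − (0.13147 + 0.0055159 + 0.12935) = 0.029166 g → mol O = 0.029166 ÷ 15.999 = 0.0018230 mol
Divide by the smallest (0.0018230 mol): C 6.004, H 3.002, Cl 2.002, O 1.000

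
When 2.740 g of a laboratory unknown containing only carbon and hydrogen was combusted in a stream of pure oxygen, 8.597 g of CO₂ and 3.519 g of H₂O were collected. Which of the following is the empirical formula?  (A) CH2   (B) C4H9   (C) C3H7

(A) CH2

mol C = 8.597 g CO₂ ÷ 44.009 g/mol = 0.19535 mol
mol H = 2 × 3.519 g H₂O ÷ 18.015 g/mol = 0.39067 mol
Divide by the smallest (0.19535 mol): C 1.000, H 2.000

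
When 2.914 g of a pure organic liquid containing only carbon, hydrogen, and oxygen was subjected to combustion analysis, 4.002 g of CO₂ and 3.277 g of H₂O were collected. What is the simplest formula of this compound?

CH4O

mol C = 4.002 g CO₂ ÷ 44.009 g/mol = 0.090936 mol
mol H = 2 × 3.277 g H₂O ÷ 18.015 g/mol = 0.36381 mol
mass O = 2.914 − (1.0922 + 0.36672) = 1.4550 g → mol O = 1.4550 ÷ 15.999 = 0.090946 mol
Divide by the smallest (0.090936 mol): C 1.000, H 4.001, O 1.000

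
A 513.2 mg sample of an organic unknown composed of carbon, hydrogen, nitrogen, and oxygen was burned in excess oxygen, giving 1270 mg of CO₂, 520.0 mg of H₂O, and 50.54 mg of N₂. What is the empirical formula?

C8H16NO

mol C = 1.270 g CO₂ ÷ 44.009 g/mol = 0.028858 mol
mol H = 2 × 0.5200 g H₂O ÷ 18.015 g/mol = 0.057730 mol
mol N = 2 × 0.05054 g N₂ ÷ 28.014 g/mol = 0.0036082 mol
mass O = 0.5132 − (0.34661 + 0.058192 + 0.050540) = 0.057858 g → mol O = 0.057858 ÷ 15.999 = 0.0036164 mol
Divide by the smallest (0.0036082 mol): C 7.998, H 16.000, N 1.000, O 1.002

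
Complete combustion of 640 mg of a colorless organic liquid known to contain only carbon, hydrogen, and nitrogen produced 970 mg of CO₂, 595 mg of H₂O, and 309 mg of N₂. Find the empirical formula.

CH3N

mol C = 0.970 g CO₂ ÷ 44.009 g/mol = 0.02204 mol
mol H = 2 × 0.595 g H₂O ÷ 18.015 g/mol = 0.06606 mol
mol N = 2 × 0.309 g N₂ ÷ 28.014 g/mol = 0.02206 mol
Divide by the smallest (0.02204 mol): C 1.000, H 2.997, N 1.001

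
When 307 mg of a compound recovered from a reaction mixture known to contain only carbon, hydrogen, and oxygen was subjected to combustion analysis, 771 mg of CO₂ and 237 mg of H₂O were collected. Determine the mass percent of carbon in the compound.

mol C = 0.771 g CO₂ ÷ 44.009 g/mol = 0.01752 mol
mol H = 2 × 0.237 g H₂O ÷ 18.015 g/mol = 0.02631 mol
mass O = 0.307 − (0.2104 + 0.02652) = 0.07006 g → mol O = 0.07006 ÷ 15.999 = 0.004379 mol
mass % C = 0.2104 g ÷ 0.307 g × 100%

68.5%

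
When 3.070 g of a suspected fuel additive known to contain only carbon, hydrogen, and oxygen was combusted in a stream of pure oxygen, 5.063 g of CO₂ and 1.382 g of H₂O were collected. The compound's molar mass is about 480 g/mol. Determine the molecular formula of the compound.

C18H24O15

mol C = 5.063 g CO₂ ÷ 44.009 g/mol = 0.11504 mol
mol H = 2 × 1.382 g H₂O ÷ 18.015 g/mol = 0.15343 mol
mass O = 3.070 − (1.3818 + 0.15466) = 1.5335 g → mol O = 1.5335 ÷ 15.999 = 0.095852 mol
Divide by the smallest (0.095852 mol): C 1.200, H 1.601, O 1.000
Multiplying each by 5 gives whole numbers: C 6.00, H 8.00, O 5.00
Empirical formula: C6H8O5
Empirical-formula mass = 160.12 g/mol; 480 ÷ 160.12 ≈ 3, so the molecular formula is C18H24O15.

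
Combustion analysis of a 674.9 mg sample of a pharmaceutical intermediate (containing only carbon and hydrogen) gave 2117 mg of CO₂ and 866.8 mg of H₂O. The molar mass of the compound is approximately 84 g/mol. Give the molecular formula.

mol C = 2.117 g CO₂ ÷ 44.009 g/mol = 0.048104 mol
mol H = 2 × 0.8668 g H₂O ÷ 18.015 g/mol = 0.096231 mol
Divide by the smallest (0.048104 mol): C 1.000, H 2.000
Empirical formula: CH2
Empirical-formula mass = 14.03 g/mol; 84 ÷ 14.03 ≈ 6, so the molecular formula is C6H12.

C6H12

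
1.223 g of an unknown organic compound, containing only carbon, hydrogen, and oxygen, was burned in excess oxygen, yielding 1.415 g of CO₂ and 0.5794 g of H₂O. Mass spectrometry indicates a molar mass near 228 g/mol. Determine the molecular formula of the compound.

C6H12O9

mol C = 1.415 g CO₂ ÷ 44.009 g/mol = 0.032153 mol
mol H = 2 × 0.5794 g H₂O ÷ 18.015 g/mol = 0.064324 mol
mass O = 1.223 − (0.38618 + 0.064839) = 0.77198 g → mol O = 0.77198 ÷ 15.999 = 0.048252 mol
Divide by the smallest (0.032153 mol): C 1.000, H 2.001, O 1.501
Multiplying each by 2 gives whole numbers: C 2.00, H 4.00, O 3.00
Empirical formula: C2H4O3
Empirical-formula mass = 76.05 g/mol; 228 ÷ 76.05 ≈ 3, so the molecular formula is C6H12O9.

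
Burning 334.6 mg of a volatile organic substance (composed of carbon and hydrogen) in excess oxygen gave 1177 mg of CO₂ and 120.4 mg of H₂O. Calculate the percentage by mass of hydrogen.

4.03%

mol C = 1.177 g CO₂ ÷ 44.009 g/mol = 0.026745 mol
mol H = 2 × 0.1204 g H₂O ÷ 18.015 g/mol = 0.013367 mol
mass % H = 0.013474 g ÷ 0.3346 g × 100%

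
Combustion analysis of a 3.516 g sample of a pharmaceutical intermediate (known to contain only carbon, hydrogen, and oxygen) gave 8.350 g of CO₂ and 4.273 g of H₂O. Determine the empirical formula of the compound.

mol C = 8.350 g CO₂ ÷ 44.009 g/mol = 0.18973 mol
mol H = 2 × 4.273 g H₂O ÷ 18.015 g/mol = 0.47438 mol
mass O = 3.516 − (2.2789 + 0.47818) = 0.75893 g → mol O = 0.75893 ÷ 15.999 = 0.047436 mol
Divide by the smallest (0.047436 mol): C 4.000, H 10.000, O 1.000

C4H10O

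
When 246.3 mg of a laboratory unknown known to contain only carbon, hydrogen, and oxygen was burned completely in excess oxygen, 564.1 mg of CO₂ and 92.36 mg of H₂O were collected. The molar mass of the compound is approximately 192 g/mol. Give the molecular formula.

mol C = 0.5641 g CO₂ ÷ 44.009 g/mol = 0.012818 mol
mol H = 2 × 0.09236 g H₂O ÷ 18.015 g/mol = 0.010254 mol
mass O = 0.2463 − (0.15395 + 0.010336) = 0.082009 g → mol O = 0.082009 ÷ 15.999 = 0.0051259 mol
Divide by the smallest (0.0051259 mol): C 2.501, H 2.000, O 1.000
Multiplying each by 2 gives whole numbers: C 5.00, H 4.00, O 2.00
Empirical formula: C5H4O2
Empirical-formula mass = 96.08 g/mol; 192 ÷ 96.08 ≈ 2, so the molecular formula is C10H8O4.

C10H8O4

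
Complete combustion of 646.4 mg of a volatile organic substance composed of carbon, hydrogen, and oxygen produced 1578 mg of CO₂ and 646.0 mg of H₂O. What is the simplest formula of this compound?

mol C = 1.578 g CO₂ ÷ 44.009 g/mol = 0.035856 mol
mol H = 2 × 0.6460 g H₂O ÷ 18.015 g/mol = 0.071718 mol
mass O = 0.6464 − (0.43067 + 0.072292) = 0.14344 g → mol O = 0.14344 ÷ 15.999 = 0.0089654 mol
Divide by the smallest (0.0089654 mol): C 3.999, H 7.999, O 1.000

C4H8O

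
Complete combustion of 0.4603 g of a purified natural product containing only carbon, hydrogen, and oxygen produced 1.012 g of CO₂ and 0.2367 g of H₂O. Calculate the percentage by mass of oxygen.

34.24%

mol C = 1.012 g CO₂ ÷ 44.009 g/mol = 0.022995 mol
mol H = 2 × 0.2367 g H₂O ÷ 18.015 g/mol = 0.026278 mol
mass O = 0.4603 − (0.27620 + 0.026488) = 0.15762 g → mol O = 0.15762 ÷ 15.999 = 0.0098516 mol
mass % O = 0.15762 g ÷ 0.4603 g × 100%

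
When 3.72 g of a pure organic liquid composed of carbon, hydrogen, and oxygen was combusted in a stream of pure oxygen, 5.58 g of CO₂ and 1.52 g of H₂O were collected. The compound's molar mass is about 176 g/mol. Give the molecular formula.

mol C = 5.58 g CO₂ ÷ 44.009 g/mol = 0.1268 mol
mol H = 2 × 1.52 g H₂O ÷ 18.015 g/mol = 0.1687 mol
mass O = 3.72 − (1.523 + 0.1701) = 2.027 g → mol O = 2.027 ÷ 15.999 = 0.1267 mol
Divide by the smallest (0.1267 mol): C 1.001, H 1.332, O 1.000
Multiplying each by 3 gives whole numbers: C 3.00, H 4.00, O 3.00
Empirical formula: C3H4O3
Empirical-formula mass = 88.06 g/mol; 176 ÷ 88.06 ≈ 2, so the molecular formula is C6H8O6.

C6H8O6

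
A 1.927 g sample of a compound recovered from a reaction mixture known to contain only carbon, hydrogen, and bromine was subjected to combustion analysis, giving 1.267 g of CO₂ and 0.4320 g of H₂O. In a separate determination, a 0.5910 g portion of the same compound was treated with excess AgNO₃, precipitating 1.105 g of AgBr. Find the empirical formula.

C3H5Br2

mol C = 1.267 g CO₂ ÷ 44.009 g/mol = 0.028790 mol
mol H = 2 × 0.4320 g H₂O ÷ 18.015 g/mol = 0.047960 mol
From the AgBr data: mol Br per gram of compound = (1.105 ÷ 187.772) ÷ 0.5910 = 0.0099574 mol/g, so in the 1.927 g combustion sample mol Br = 0.019188 mol
Divide by the smallest (0.019188 mol): C 1.500, H 2.500, Br 1.000
Multiplying each by 2 gives whole numbers: C 3.00, H 5.00, Br 2.00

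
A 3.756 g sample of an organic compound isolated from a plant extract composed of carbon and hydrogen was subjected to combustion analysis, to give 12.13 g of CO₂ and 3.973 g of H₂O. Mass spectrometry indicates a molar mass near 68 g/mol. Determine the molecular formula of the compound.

C5H8

mol C = 12.13 g CO₂ ÷ 44.009 g/mol = 0.27563 mol
mol H = 2 × 3.973 g H₂O ÷ 18.015 g/mol = 0.44108 mol
Divide by the smallest (0.27563 mol): C 1.000, H 1.600
Multiplying each by 5 gives whole numbers: C 5.00, H 8.00
Empirical formula: C5H8
Empirical-formula mass = 68.12 g/mol; 68 ÷ 68.12 ≈ 1, so the molecular formula is C5H8.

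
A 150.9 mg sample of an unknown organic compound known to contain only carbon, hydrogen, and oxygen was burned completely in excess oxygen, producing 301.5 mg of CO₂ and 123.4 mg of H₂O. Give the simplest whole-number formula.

mol C = 0.3015 g CO₂ ÷ 44.009 g/mol = 0.0068509 mol
mol H = 2 × 0.1234 g H₂O ÷ 18.015 g/mol = 0.013700 mol
mass O = 0.1509 − (0.082286 + 0.013809) = 0.054805 g → mol O = 0.054805 ÷ 15.999 = 0.0034255 mol
Divide by the smallest (0.0034255 mol): C 2.000, H 3.999, O 1.000

C2H4O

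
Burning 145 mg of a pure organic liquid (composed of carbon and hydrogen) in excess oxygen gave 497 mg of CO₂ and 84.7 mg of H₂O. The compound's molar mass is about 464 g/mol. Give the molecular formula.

mol C = 0.497 g CO₂ ÷ 44.009 g/mol = 0.01129 mol
mol H = 2 × 0.0847 g H₂O ÷ 18.015 g/mol = 0.009403 mol
Divide by the smallest (0.009403 mol): C 1.201, H 1.000
Multiplying each by 5 gives whole numbers: C 6.00, H 5.00
Empirical formula: C6H5
Empirical-formula mass = 77.11 g/mol; 464 ÷ 77.11 ≈ 6, so the molecular formula is C36H30.

C36H30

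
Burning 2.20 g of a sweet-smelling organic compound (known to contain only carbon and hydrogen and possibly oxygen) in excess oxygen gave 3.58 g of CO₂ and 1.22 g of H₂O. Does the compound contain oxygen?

mol C = 3.58 g CO₂ ÷ 44.009 g/mol = 0.08135 mol
mol H = 2 × 1.22 g H₂O ÷ 18.015 g/mol = 0.1354 mol
C and H account for only 1.114 g of the 2.20 g sample; the remaining 1.086 g must be oxygen.

yes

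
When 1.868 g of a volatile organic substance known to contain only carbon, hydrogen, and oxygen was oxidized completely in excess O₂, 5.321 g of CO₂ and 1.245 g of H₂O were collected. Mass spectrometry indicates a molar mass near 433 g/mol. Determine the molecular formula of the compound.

C28H32O4

mol C = 5.321 g CO₂ ÷ 44.009 g/mol = 0.12091 mol
mol H = 2 × 1.245 g H₂O ÷ 18.015 g/mol = 0.13822 mol
mass O = 1.868 − (1.4522 + 0.13932) = 0.27646 g → mol O = 0.27646 ÷ 15.999 = 0.017280 mol
Divide by the smallest (0.017280 mol): C 6.997, H 7.999, O 1.000
Empirical formula: C7H8O
Empirical-formula mass = 108.14 g/mol; 433 ÷ 108.14 ≈ 4, so the molecular formula is C28H32O4.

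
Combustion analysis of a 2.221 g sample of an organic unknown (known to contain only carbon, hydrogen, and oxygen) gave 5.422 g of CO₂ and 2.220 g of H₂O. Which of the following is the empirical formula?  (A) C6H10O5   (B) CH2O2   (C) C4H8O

mol C = 5.422 g CO₂ ÷ 44.009 g/mol = 0.12320 mol
mol H = 2 × 2.220 g H₂O ÷ 18.015 g/mol = 0.24646 mol
mass O = 2.221 − (1.4798 + 0.24843) = 0.49279 g → mol O = 0.49279 ÷ 15.999 = 0.030801 mol
Divide by the smallest (0.030801 mol): C 4.000, H 8.002, O 1.000

(C) C4H8O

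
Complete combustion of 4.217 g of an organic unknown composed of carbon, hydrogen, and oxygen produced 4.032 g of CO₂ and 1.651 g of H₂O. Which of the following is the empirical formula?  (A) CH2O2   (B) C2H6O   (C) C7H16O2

mol C = 4.032 g CO₂ ÷ 44.009 g/mol = 0.091618 mol
mol H = 2 × 1.651 g H₂O ÷ 18.015 g/mol = 0.18329 mol
mass O = 4.217 − (1.1004 + 0.18476) = 2.9318 g → mol O = 2.9318 ÷ 15.999 = 0.18325 mol
Divide by the smallest (0.091618 mol): C 1.000, H 2.001, O 2.000

(A) CH2O2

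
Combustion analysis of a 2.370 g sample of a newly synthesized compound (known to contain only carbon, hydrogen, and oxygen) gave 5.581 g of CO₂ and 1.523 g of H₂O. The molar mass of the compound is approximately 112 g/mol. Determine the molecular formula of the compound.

C6H8O2

mol C = 5.581 g CO₂ ÷ 44.009 g/mol = 0.12681 mol
mol H = 2 × 1.523 g H₂O ÷ 18.015 g/mol = 0.16908 mol
mass O = 2.370 − (1.5232 + 0.17043) = 0.67639 g → mol O = 0.67639 ÷ 15.999 = 0.042277 mol
Divide by the smallest (0.042277 mol): C 3.000, H 3.999, O 1.000
Empirical formula: C3H4O
Empirical-formula mass = 56.06 g/mol; 112 ÷ 56.06 ≈ 2, so the molecular formula is C6H8O2.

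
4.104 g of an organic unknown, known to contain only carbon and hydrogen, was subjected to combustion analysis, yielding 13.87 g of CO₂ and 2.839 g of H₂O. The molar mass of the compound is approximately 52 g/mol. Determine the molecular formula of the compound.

mol C = 13.87 g CO₂ ÷ 44.009 g/mol = 0.31516 mol
mol H = 2 × 2.839 g H₂O ÷ 18.015 g/mol = 0.31518 mol
Divide by the smallest (0.31516 mol): C 1.000, H 1.000
Empirical formula: CH
Empirical-formula mass = 13.02 g/mol; 52 ÷ 13.02 ≈ 4, so the molecular formula is C4H4.

C4H4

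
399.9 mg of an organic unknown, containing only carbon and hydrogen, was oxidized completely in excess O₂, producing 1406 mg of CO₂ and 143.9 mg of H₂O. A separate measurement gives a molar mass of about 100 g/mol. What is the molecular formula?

C8H4

mol C = 1.406 g CO₂ ÷ 44.009 g/mol = 0.031948 mol
mol H = 2 × 0.1439 g H₂O ÷ 18.015 g/mol = 0.015976 mol
Divide by the smallest (0.015976 mol): C 2.000, H 1.000
Empirical formula: C2H
Empirical-formula mass = 25.03 g/mol; 100 ÷ 25.03 ≈ 4, so the molecular formula is C8H4.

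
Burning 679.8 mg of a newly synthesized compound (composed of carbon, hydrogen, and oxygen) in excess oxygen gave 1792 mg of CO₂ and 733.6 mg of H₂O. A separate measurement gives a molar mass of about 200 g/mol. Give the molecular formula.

C12H24O2

mol C = 1.792 g CO₂ ÷ 44.009 g/mol = 0.040719 mol
mol H = 2 × 0.7336 g H₂O ÷ 18.015 g/mol = 0.081443 mol
mass O = 0.6798 − (0.48908 + 0.082095) = 0.10863 g → mol O = 0.10863 ÷ 15.999 = 0.0067898 mol
Divide by the smallest (0.0067898 mol): C 5.997, H 11.995, O 1.000
Empirical formula: C6H12O
Empirical-formula mass = 100.16 g/mol; 200 ÷ 100.16 ≈ 2, so the molecular formula is C12H24O2.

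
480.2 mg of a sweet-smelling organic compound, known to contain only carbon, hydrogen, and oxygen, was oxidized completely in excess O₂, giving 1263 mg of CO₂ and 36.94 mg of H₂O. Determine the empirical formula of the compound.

C7HO2

mol C = 1.263 g CO₂ ÷ 44.009 g/mol = 0.028699 mol
mol H = 2 × 0.03694 g H₂O ÷ 18.015 g/mol = 0.0041010 mol
mass O = 0.4802 − (0.34470 + 0.0041338) = 0.13137 g → mol O = 0.13137 ÷ 15.999 = 0.0082109 mol
Divide by the smallest (0.0041010 mol): C 6.998, H 1.000, O 2.002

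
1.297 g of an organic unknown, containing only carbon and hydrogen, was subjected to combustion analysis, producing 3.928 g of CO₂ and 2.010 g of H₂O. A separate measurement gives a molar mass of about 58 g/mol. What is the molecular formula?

mol C = 3.928 g CO₂ ÷ 44.009 g/mol = 0.089254 mol
mol H = 2 × 2.010 g H₂O ÷ 18.015 g/mol = 0.22315 mol
Divide by the smallest (0.089254 mol): C 1.000, H 2.500
Multiplying each by 2 gives whole numbers: C 2.00, H 5.00
Empirical formula: C2H5
Empirical-formula mass = 29.06 g/mol; 58 ÷ 29.06 ≈ 2, so the molecular formula is C4H10.

C4H10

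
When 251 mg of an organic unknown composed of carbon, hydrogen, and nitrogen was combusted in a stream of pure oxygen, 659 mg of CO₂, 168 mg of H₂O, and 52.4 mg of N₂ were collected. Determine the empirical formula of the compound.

mol C = 0.659 g CO₂ ÷ 44.009 g/mol = 0.01497 mol
mol H = 2 × 0.168 g H₂O ÷ 18.015 g/mol = 0.01865 mol
mol N = 2 × 0.0524 g N₂ ÷ 28.014 g/mol = 0.003741 mol
Divide by the smallest (0.003741 mol): C 4.003, H 4.986, N 1.000

C4H5N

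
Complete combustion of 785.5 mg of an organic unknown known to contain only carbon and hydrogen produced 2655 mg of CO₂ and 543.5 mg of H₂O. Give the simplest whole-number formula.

CH

mol C = 2.655 g CO₂ ÷ 44.009 g/mol = 0.060329 mol
mol H = 2 × 0.5435 g H₂O ÷ 18.015 g/mol = 0.060339 mol
Divide by the smallest (0.060329 mol): C 1.000, H 1.000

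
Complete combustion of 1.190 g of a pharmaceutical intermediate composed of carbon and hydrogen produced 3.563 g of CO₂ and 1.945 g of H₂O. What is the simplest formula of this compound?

mol C = 3.563 g CO₂ ÷ 44.009 g/mol = 0.080961 mol
mol H = 2 × 1.945 g H₂O ÷ 18.015 g/mol = 0.21593 mol
Divide by the smallest (0.080961 mol): C 1.000, H 2.667
Multiplying each by 3 gives whole numbers: C 3.00, H 8.00

C3H8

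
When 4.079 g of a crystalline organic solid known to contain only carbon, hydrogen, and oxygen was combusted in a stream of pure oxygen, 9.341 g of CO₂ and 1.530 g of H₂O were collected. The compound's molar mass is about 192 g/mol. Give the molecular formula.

C10H8O4

mol C = 9.341 g CO₂ ÷ 44.009 g/mol = 0.21225 mol
mol H = 2 × 1.530 g H₂O ÷ 18.015 g/mol = 0.16986 mol
mass O = 4.079 − (2.5494 + 0.17122) = 1.3584 g → mol O = 1.3584 ÷ 15.999 = 0.084907 mol
Divide by the smallest (0.084907 mol): C 2.500, H 2.001, O 1.000
Multiplying each by 2 gives whole numbers: C 5.00, H 4.00, O 2.00
Empirical formula: C5H4O2
Empirical-formula mass = 96.08 g/mol; 192 ÷ 96.08 ≈ 2, so the molecular formula is C10H8O4.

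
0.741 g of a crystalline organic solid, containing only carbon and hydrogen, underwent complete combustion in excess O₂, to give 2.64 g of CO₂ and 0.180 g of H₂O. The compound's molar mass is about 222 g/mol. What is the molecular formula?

C18H6

mol C = 2.64 g CO₂ ÷ 44.009 g/mol = 0.05999 mol
mol H = 2 × 0.180 g H₂O ÷ 18.015 g/mol = 0.01998 mol
Divide by the smallest (0.01998 mol): C 3.002, H 1.000
Empirical formula: C3H
Empirical-formula mass = 37.04 g/mol; 222 ÷ 37.04 ≈ 6, so the molecular formula is C18H6.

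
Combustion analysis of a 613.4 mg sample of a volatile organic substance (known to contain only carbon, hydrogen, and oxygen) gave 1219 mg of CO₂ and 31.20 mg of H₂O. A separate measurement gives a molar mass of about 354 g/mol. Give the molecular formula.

mol C = 1.219 g CO₂ ÷ 44.009 g/mol = 0.027699 mol
mol H = 2 × 0.03120 g H₂O ÷ 18.015 g/mol = 0.0034638 mol
mass O = 0.6134 − (0.33269 + 0.0034915) = 0.27722 g → mol O = 0.27722 ÷ 15.999 = 0.017327 mol
Divide by the smallest (0.0034638 mol): C 7.997, H 1.000, O 5.002
Empirical formula: C8HO5
Empirical-formula mass = 177.09 g/mol; 354 ÷ 177.09 ≈ 2, so the molecular formula is C16H2O10.

C16H2O10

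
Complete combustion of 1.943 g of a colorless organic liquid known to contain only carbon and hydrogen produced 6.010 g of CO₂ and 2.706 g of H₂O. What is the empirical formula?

mol C = 6.010 g CO₂ ÷ 44.009 g/mol = 0.13656 mol
mol H = 2 × 2.706 g H₂O ÷ 18.015 g/mol = 0.30042 mol
Divide by the smallest (0.13656 mol): C 1.000, H 2.200
Multiplying each by 5 gives whole numbers: C 5.00, H 11.00

C5H11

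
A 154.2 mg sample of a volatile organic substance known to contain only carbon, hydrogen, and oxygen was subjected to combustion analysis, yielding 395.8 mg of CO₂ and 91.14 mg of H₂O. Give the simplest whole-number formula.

mol C = 0.3958 g CO₂ ÷ 44.009 g/mol = 0.0089936 mol
mol H = 2 × 0.09114 g H₂O ÷ 18.015 g/mol = 0.010118 mol
mass O = 0.1542 − (0.10802 + 0.010199) = 0.035979 g → mol O = 0.035979 ÷ 15.999 = 0.0022488 mol
Divide by the smallest (0.0022488 mol): C 3.999, H 4.499, O 1.000
Multiplying each by 2 gives whole numbers: C 8.00, H 9.00, O 2.00

C8H9O2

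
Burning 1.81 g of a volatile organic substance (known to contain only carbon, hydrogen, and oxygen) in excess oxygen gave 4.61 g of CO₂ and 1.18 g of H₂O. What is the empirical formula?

C4H5O

mol C = 4.61 g CO₂ ÷ 44.009 g/mol = 0.1048 mol
mol H = 2 × 1.18 g H₂O ÷ 18.015 g/mol = 0.1310 mol
mass O = 1.81 − (1.258 + 0.1320) = 0.4198 g → mol O = 0.4198 ÷ 15.999 = 0.02624 mol
Divide by the smallest (0.02624 mol): C 3.992, H 4.993, O 1.000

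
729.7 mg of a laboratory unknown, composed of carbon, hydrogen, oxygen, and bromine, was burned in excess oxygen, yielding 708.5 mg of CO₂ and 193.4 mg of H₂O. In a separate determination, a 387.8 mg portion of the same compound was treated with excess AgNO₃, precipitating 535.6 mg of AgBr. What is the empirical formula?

C3H4BrO

mol C = 0.7085 g CO₂ ÷ 44.009 g/mol = 0.016099 mol
mol H = 2 × 0.1934 g H₂O ÷ 18.015 g/mol = 0.021471 mol
From the AgBr data: mol Br per gram of compound = (0.5356 ÷ 187.772) ÷ 0.3878 = 0.0073553 mol/g, so in the 0.7297 g combustion sample mol Br = 0.0053672 mol
mass O = 0.7297 − (0.19336 + 0.021643 + 0.42886) = 0.085833 g → mol O = 0.085833 ÷ 15.999 = 0.0053649 mol
Divide by the smallest (0.0053649 mol): C 3.001, H 4.002, Br 1.000, O 1.000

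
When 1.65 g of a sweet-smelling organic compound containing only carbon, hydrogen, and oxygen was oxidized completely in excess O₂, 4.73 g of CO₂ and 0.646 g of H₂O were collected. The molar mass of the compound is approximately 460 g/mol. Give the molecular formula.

C30H20O5

mol C = 4.73 g CO₂ ÷ 44.009 g/mol = 0.1075 mol
mol H = 2 × 0.646 g H₂O ÷ 18.015 g/mol = 0.07172 mol
mass O = 1.65 − (1.291 + 0.07229) = 0.2868 g → mol O = 0.2868 ÷ 15.999 = 0.01793 mol
Divide by the smallest (0.01793 mol): C 5.996, H 4.001, O 1.000
Empirical formula: C6H4O
Empirical-formula mass = 92.10 g/mol; 460 ÷ 92.10 ≈ 5, so the molecular formula is C30H20O5.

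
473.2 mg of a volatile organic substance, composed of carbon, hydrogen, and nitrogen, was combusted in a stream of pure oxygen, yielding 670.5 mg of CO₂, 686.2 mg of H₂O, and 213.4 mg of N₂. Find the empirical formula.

CH5N

mol C = 0.6705 g CO₂ ÷ 44.009 g/mol = 0.015236 mol
mol H = 2 × 0.6862 g H₂O ÷ 18.015 g/mol = 0.076181 mol
mol N = 2 × 0.2134 g N₂ ÷ 28.014 g/mol = 0.015235 mol
Divide by the smallest (0.015235 mol): C 1.000, H 5.000, N 1.000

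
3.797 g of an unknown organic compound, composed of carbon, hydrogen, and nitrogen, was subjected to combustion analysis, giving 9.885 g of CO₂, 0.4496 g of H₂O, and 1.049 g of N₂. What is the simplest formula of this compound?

C9H2N3

mol C = 9.885 g CO₂ ÷ 44.009 g/mol = 0.22461 mol
mol H = 2 × 0.4496 g H₂O ÷ 18.015 g/mol = 0.049914 mol
mol N = 2 × 1.049 g N₂ ÷ 28.014 g/mol = 0.074891 mol
Divide by the smallest (0.049914 mol): C 4.500, H 1.000, N 1.500
Multiplying each by 2 gives whole numbers: C 9.00, H 2.00, N 3.00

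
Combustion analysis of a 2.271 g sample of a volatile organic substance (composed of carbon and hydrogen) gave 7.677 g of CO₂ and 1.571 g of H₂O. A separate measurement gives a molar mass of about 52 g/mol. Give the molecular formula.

mol C = 7.677 g CO₂ ÷ 44.009 g/mol = 0.17444 mol
mol H = 2 × 1.571 g H₂O ÷ 18.015 g/mol = 0.17441 mol
Divide by the smallest (0.17441 mol): C 1.000, H 1.000
Empirical formula: CH
Empirical-formula mass = 13.02 g/mol; 52 ÷ 13.02 ≈ 4, so the molecular formula is C4H4.

C4H4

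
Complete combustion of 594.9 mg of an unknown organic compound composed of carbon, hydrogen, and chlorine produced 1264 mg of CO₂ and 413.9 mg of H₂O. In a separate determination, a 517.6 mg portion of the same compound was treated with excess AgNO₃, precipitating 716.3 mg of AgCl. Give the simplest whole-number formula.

C5H8Cl

mol C = 1.264 g CO₂ ÷ 44.009 g/mol = 0.028721 mol
mol H = 2 × 0.4139 g H₂O ÷ 18.015 g/mol = 0.045951 mol
From the AgCl data: mol Cl per gram of compound = (0.7163 ÷ 143.318) ÷ 0.5176 = 0.0096561 mol/g, so in the 0.5949 g combustion sample mol Cl = 0.0057444 mol
Divide by the smallest (0.0057444 mol): C 5.000, H 7.999, Cl 1.000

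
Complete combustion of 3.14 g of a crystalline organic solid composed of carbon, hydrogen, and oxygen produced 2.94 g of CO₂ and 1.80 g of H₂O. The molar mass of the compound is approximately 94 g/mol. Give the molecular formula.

mol C = 2.94 g CO₂ ÷ 44.009 g/mol = 0.06680 mol
mol H = 2 × 1.80 g H₂O ÷ 18.015 g/mol = 0.1998 mol
mass O = 3.14 − (0.8024 + 0.2014) = 2.136 g → mol O = 2.136 ÷ 15.999 = 0.1335 mol
Divide by the smallest (0.06680 mol): C 1.000, H 2.991, O 1.999
Empirical formula: CH3O2
Empirical-formula mass = 47.03 g/mol; 94 ÷ 47.03 ≈ 2, so the molecular formula is C2H6O4.

C2H6O4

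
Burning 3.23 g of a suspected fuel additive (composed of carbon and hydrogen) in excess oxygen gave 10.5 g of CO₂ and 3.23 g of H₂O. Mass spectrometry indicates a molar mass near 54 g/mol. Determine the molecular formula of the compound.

C4H6

mol C = 10.5 g CO₂ ÷ 44.009 g/mol = 0.2386 mol
mol H = 2 × 3.23 g H₂O ÷ 18.015 g/mol = 0.3586 mol
Divide by the smallest (0.2386 mol): C 1.000, H 1.503
Multiplying each by 2 gives whole numbers: C 2.00, H 3.01
Empirical formula: C2H3
Empirical-formula mass = 27.05 g/mol; 54 ÷ 27.05 ≈ 2, so the molecular formula is C4H6.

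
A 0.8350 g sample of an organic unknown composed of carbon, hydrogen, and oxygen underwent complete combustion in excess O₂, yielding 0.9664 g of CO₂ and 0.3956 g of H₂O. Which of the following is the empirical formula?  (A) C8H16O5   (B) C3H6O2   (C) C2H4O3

(C) C2H4O3

mol C = 0.9664 g CO₂ ÷ 44.009 g/mol = 0.021959 mol
mol H = 2 × 0.3956 g H₂O ÷ 18.015 g/mol = 0.043919 mol
mass O = 0.8350 − (0.26375 + 0.044270) = 0.52698 g → mol O = 0.52698 ÷ 15.999 = 0.032938 mol
Divide by the smallest (0.021959 mol): C 1.000, H 2.000, O 1.500
Multiplying each by 2 gives whole numbers: C 2.00, H 4.00, O 3.00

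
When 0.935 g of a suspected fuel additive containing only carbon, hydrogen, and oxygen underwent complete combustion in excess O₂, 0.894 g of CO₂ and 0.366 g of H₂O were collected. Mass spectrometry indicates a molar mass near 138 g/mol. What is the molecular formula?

mol C = 0.894 g CO₂ ÷ 44.009 g/mol = 0.02031 mol
mol H = 2 × 0.366 g H₂O ÷ 18.015 g/mol = 0.04063 mol
mass O = 0.935 − (0.2440 + 0.04096) = 0.6501 g → mol O = 0.6501 ÷ 15.999 = 0.04063 mol
Divide by the smallest (0.02031 mol): C 1.000, H 2.000, O 2.000
Empirical formula: CH2O2
Empirical-formula mass = 46.02 g/mol; 138 ÷ 46.02 ≈ 3, so the molecular formula is C3H6O6.

C3H6O6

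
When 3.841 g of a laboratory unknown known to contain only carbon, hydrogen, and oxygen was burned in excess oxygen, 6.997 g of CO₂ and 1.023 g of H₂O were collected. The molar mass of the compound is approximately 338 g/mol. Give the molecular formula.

mol C = 6.997 g CO₂ ÷ 44.009 g/mol = 0.15899 mol
mol H = 2 × 1.023 g H₂O ÷ 18.015 g/mol = 0.11357 mol
mass O = 3.841 − (1.9096 + 0.11448) = 1.8169 g → mol O = 1.8169 ÷ 15.999 = 0.11356 mol
Divide by the smallest (0.11356 mol): C 1.400, H 1.000, O 1.000
Multiplying each by 5 gives whole numbers: C 7.00, H 5.00, O 5.00
Empirical formula: C7H5O5
Empirical-formula mass = 169.11 g/mol; 338 ÷ 169.11 ≈ 2, so the molecular formula is C14H10O10.

C14H10O10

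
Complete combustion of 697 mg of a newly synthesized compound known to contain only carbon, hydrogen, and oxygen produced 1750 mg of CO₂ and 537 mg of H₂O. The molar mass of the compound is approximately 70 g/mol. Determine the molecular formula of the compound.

C4H6O

mol C = 1.75 g CO₂ ÷ 44.009 g/mol = 0.03976 mol
mol H = 2 × 0.537 g H₂O ÷ 18.015 g/mol = 0.05962 mol
mass O = 0.697 − (0.4776 + 0.06009) = 0.1593 g → mol O = 0.1593 ÷ 15.999 = 0.009956 mol
Divide by the smallest (0.009956 mol): C 3.994, H 5.988, O 1.000
Empirical formula: C4H6O
Empirical-formula mass = 70.09 g/mol; 70 ÷ 70.09 ≈ 1, so the molecular formula is C4H6O.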